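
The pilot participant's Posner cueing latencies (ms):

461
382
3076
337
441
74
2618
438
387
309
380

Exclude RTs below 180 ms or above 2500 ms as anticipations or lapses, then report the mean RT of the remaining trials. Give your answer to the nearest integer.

Excluded: 74, 2618, 3076
Retained (n=8): Σ = 3135
Mean = 3135/8 = 391.8750

392 ms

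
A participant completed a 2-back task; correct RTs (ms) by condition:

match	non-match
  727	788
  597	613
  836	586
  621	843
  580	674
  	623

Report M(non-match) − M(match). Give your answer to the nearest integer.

16 ms

M(match) = 3361/5 = 672.200
M(non-match) = 4127/6 = 687.833
Difference = 687.833 − 672.200 = 15.633 ms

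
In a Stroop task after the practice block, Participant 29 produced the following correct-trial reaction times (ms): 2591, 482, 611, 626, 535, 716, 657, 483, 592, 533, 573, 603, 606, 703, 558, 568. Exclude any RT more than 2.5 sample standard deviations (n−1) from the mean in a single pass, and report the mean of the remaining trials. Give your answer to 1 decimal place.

589.7 ms

n = 16, ΣRT = 11437, M = 714.812
Σ(x−M)² = 3821234.44; s = √(3821234.44/15) = 504.727
Cutoffs: 714.812 ± 2.5·504.727 → [-547.0, 1976.6]
Outside: 2591 → excluded.
Retained (n=15): Σ = 8846, mean = 8846/15 = 589.733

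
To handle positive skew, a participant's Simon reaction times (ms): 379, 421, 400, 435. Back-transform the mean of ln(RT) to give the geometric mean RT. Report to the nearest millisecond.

408 ms

ln(RT): 5.9375, 6.0426, 5.9915, 6.0753
Mean ln(RT) = 24.0470/4 = 6.01174
Geometric mean = exp(6.01174) = 408.19 ms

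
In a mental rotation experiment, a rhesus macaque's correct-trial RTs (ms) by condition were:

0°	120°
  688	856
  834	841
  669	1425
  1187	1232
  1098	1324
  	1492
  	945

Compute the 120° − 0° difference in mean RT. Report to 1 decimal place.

M(0°) = 4476/5 = 895.200
M(120°) = 8115/7 = 1159.286
Difference = 1159.286 − 895.200 = 264.086 ms

264.1 ms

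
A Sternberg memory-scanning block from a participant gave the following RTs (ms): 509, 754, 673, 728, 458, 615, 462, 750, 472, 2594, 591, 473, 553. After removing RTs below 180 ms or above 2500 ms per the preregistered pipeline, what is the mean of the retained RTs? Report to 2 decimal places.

586.50 ms

Excluded: 2594
Retained (n=12): Σ = 7038
Mean = 7038/12 = 586.5000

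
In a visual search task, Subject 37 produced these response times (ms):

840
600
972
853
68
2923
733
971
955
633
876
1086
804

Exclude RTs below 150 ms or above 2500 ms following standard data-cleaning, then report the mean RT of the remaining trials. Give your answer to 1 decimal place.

847.5 ms

Excluded: 68, 2923
Retained (n=11): Σ = 9323
Mean = 9323/11 = 847.5455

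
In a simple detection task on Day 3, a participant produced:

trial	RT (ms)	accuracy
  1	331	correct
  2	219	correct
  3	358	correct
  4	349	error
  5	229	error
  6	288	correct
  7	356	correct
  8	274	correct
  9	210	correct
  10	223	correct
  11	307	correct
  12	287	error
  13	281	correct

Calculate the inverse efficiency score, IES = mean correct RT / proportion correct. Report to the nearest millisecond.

Correct trials (n=10): 331, 219, 358, 288, 356, 274, 210, 223, 307, 281
Mean correct RT = 2847/10 = 284.7000 ms
Proportion correct = 10/13
IES = 284.7000 / (10/13) = 370.110 ms

370 ms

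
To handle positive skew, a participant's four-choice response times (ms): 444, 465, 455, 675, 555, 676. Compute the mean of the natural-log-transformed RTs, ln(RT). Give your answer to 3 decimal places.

6.285

ln(RT): 6.0958, 6.1420, 6.1203, 6.5147, 6.3190, 6.5162
Σ ln(RT) = 37.7080
Mean = 37.7080/6 = 6.28467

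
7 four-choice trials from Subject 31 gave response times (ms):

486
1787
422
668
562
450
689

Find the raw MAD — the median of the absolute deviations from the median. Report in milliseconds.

Sorted: 422, 450, 486, 562, 668, 689, 1787 → median = 562
|x − 562|: 76, 1225, 140, 106, 0, 112, 127
Sorted deviations: 0, 76, 106, 112, 127, 140, 1225 → MAD = 112

112 ms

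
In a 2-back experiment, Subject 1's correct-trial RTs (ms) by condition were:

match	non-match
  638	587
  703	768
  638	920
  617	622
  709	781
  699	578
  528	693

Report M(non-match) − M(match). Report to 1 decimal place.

M(match) = 4532/7 = 647.429
M(non-match) = 4949/7 = 707.000
Difference = 707.000 − 647.429 = 59.571 ms

59.6 ms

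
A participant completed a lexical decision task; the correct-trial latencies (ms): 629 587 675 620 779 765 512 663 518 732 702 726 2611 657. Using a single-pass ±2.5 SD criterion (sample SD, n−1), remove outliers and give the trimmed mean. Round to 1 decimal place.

658.8 ms

n = 14, ΣRT = 11176, M = 798.286
Σ(x−M)² = 3625370.86; s = √(3625370.86/13) = 528.086
Cutoffs: 798.286 ± 2.5·528.086 → [-521.9, 2118.5]
Outside: 2611 → excluded.
Retained (n=13): Σ = 8565, mean = 8565/13 = 658.846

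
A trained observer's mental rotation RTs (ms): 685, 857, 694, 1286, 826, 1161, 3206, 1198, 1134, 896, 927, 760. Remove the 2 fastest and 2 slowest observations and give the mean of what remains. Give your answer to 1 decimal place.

Sorted: 685, 694, 760, 826, 857, 896, 927, 1134, 1161, 1198, 1286, 3206
Drop lowest 2 (685, 694) and highest 2 (1286, 3206)
Remaining (n=8): Σ = 7759, mean = 7759/8 = 969.875

969.9 ms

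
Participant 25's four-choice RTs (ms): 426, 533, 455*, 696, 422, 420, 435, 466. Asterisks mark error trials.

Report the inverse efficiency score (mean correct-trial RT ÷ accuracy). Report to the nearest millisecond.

555 ms

Correct trials (n=7): 426, 533, 696, 422, 420, 435, 466
Mean correct RT = 3398/7 = 485.4286 ms
Proportion correct = 7/8
IES = 485.4286 / (7/8) = 554.776 ms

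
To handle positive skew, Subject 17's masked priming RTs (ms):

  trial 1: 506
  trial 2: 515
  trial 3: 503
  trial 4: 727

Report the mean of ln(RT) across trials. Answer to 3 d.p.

6.320

ln(RT): 6.2265, 6.2442, 6.2206, 6.5889
Σ ln(RT) = 25.2802
Mean = 25.2802/4 = 6.32006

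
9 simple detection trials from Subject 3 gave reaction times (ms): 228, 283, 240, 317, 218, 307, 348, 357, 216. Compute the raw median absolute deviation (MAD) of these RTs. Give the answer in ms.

55 ms

Sorted: 216, 218, 228, 240, 283, 307, 317, 348, 357 → median = 283
|x − 283|: 55, 0, 43, 34, 65, 24, 65, 74, 67
Sorted deviations: 0, 24, 34, 43, 55, 65, 65, 67, 74 → MAD = 55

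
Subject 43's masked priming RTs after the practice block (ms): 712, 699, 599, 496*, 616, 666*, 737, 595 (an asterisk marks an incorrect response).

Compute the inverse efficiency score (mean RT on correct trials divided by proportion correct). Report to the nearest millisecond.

880 ms

Correct trials (n=6): 712, 699, 599, 616, 737, 595
Mean correct RT = 3958/6 = 659.6667 ms
Proportion correct = 6/8
IES = 659.6667 / (6/8) = 879.556 ms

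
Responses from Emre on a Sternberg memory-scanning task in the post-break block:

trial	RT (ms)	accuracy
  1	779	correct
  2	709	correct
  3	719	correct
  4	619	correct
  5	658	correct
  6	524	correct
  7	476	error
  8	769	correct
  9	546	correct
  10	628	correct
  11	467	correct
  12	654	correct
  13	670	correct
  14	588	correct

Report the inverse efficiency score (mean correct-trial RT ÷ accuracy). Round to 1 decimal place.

690.1 ms

Correct trials (n=13): 779, 709, 719, 619, 658, 524, 769, 546, 628, 467, 654, 670, 588
Mean correct RT = 8330/13 = 640.7692 ms
Proportion correct = 13/14
IES = 640.7692 / (13/14) = 690.059 ms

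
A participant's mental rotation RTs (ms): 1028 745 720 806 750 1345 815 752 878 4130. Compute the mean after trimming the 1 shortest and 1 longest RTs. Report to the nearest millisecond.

890 ms

Sorted: 720, 745, 750, 752, 806, 815, 878, 1028, 1345, 4130
Drop lowest 1 (720) and highest 1 (4130)
Remaining (n=8): Σ = 7119, mean = 7119/8 = 889.875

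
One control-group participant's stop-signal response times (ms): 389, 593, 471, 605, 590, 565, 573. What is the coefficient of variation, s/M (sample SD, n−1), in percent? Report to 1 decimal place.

n = 7, Σ = 3786, M = 540.8571
Σ(x−M)² = 38804.857; s = √(38804.857/6) = 80.4206
CV = 80.4206 / 540.8571 = 0.14869 = 14.869%

14.9%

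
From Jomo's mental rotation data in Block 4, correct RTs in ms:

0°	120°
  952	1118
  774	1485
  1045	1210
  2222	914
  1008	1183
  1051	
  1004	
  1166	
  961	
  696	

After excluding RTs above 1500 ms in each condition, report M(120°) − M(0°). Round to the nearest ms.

220 ms

0°: exclude 2222
M(0°) = 8657/9 = 961.889
M(120°) = 5910/5 = 1182.000
Difference = 1182.000 − 961.889 = 220.111 ms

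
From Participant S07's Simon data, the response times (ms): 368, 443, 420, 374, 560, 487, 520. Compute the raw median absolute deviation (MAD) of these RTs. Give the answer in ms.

Sorted: 368, 374, 420, 443, 487, 520, 560 → median = 443
|x − 443|: 75, 0, 23, 69, 117, 44, 77
Sorted deviations: 0, 23, 44, 69, 75, 77, 117 → MAD = 69

69 ms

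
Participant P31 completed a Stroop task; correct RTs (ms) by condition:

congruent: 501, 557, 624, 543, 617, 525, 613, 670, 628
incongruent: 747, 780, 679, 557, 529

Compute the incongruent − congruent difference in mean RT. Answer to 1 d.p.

M(congruent) = 5278/9 = 586.444
M(incongruent) = 3292/5 = 658.400
Difference = 658.400 − 586.444 = 71.956 ms

72.0 ms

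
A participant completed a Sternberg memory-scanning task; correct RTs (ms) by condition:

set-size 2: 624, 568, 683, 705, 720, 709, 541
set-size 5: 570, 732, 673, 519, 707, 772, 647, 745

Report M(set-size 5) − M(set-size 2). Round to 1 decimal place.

20.6 ms

M(set-size 2) = 4550/7 = 650.000
M(set-size 5) = 5365/8 = 670.625
Difference = 670.625 − 650.000 = 20.625 ms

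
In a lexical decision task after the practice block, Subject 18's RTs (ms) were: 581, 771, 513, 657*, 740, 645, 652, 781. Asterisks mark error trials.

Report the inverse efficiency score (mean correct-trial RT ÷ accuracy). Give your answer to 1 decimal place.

Correct trials (n=7): 581, 771, 513, 740, 645, 652, 781
Mean correct RT = 4683/7 = 669.0000 ms
Proportion correct = 7/8
IES = 669.0000 / (7/8) = 764.571 ms

764.6 ms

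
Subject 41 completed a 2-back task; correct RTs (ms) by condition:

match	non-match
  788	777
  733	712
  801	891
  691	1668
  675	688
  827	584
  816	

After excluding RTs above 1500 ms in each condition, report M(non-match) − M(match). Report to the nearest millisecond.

non-match: exclude 1668
M(match) = 5331/7 = 761.571
M(non-match) = 3652/5 = 730.400
Difference = 730.400 − 761.571 = -31.171 ms

-31 ms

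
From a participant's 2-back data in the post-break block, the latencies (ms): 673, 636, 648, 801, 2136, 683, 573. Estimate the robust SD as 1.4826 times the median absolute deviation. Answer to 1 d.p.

54.9 ms

Sorted: 573, 636, 648, 673, 683, 801, 2136 → median = 673
|x − 673| sorted: 0, 10, 25, 37, 100, 128, 1463 → MAD = 37
Robust SD ≈ 1.4826 × 37 = 54.856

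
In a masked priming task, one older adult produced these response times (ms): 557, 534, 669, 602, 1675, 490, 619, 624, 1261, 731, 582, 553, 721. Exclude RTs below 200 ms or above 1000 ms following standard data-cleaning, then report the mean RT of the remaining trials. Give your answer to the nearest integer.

Excluded: 1261, 1675
Retained (n=11): Σ = 6682
Mean = 6682/11 = 607.4545

607 ms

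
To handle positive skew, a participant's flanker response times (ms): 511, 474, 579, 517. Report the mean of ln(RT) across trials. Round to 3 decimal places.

ln(RT): 6.2364, 6.1612, 6.3613, 6.2480
Σ ln(RT) = 25.0069
Mean = 25.0069/4 = 6.25173

6.252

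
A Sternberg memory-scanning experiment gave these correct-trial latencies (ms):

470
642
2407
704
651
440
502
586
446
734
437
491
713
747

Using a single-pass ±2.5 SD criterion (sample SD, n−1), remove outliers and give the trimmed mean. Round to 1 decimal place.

581.8 ms

n = 14, ΣRT = 9970, M = 712.143
Σ(x−M)² = 3271165.71; s = √(3271165.71/13) = 501.625
Cutoffs: 712.143 ± 2.5·501.625 → [-541.9, 1966.2]
Outside: 2407 → excluded.
Retained (n=13): Σ = 7563, mean = 7563/13 = 581.769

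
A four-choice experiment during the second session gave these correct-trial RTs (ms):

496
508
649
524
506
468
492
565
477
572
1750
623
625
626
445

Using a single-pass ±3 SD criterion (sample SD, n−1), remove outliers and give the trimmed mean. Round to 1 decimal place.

n = 15, ΣRT = 9326, M = 621.733
Σ(x−M)² = 1423788.93; s = √(1423788.93/14) = 318.903
Cutoffs: 621.733 ± 3·318.903 → [-335.0, 1578.4]
Outside: 1750 → excluded.
Retained (n=14): Σ = 7576, mean = 7576/14 = 541.143

541.1 ms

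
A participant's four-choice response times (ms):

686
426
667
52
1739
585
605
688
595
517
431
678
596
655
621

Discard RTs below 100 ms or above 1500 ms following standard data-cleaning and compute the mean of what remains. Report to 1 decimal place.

Excluded: 52, 1739
Retained (n=13): Σ = 7750
Mean = 7750/13 = 596.1538

596.2 ms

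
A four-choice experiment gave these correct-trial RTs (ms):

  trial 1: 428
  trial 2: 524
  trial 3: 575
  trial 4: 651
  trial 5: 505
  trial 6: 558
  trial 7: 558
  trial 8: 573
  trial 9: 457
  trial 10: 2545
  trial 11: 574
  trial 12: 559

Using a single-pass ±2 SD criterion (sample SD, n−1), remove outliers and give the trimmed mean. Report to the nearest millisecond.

542 ms

n = 12, ΣRT = 8507, M = 708.917
Σ(x−M)² = 3715344.92; s = √(3715344.92/11) = 581.170
Cutoffs: 708.917 ± 2·581.170 → [-453.4, 1871.3]
Outside: 2545 → excluded.
Retained (n=11): Σ = 5962, mean = 5962/11 = 542.000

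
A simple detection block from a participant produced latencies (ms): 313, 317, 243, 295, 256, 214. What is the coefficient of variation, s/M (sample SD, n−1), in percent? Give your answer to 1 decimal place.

n = 6, Σ = 1638, M = 273.0000
Σ(x−M)² = 8690.000; s = √(8690.000/5) = 41.6893
CV = 41.6893 / 273.0000 = 0.15271 = 15.271%

15.3%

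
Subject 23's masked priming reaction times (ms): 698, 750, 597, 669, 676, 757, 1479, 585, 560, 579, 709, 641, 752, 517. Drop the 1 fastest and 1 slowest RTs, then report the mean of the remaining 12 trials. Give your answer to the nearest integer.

Sorted: 517, 560, 579, 585, 597, 641, 669, 676, 698, 709, 750, 752, 757, 1479
Drop lowest 1 (517) and highest 1 (1479)
Remaining (n=12): Σ = 7973, mean = 7973/12 = 664.417

664 ms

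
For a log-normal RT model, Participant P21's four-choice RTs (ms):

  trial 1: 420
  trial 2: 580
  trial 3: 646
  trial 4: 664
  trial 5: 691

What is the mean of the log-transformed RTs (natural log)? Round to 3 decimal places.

6.382

ln(RT): 6.0403, 6.3630, 6.4708, 6.4983, 6.5381
Σ ln(RT) = 31.9105
Mean = 31.9105/5 = 6.38210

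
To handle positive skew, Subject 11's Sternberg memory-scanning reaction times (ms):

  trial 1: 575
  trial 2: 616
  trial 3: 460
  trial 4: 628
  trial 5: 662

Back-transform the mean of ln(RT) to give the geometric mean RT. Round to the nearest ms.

ln(RT): 6.3544, 6.4232, 6.1312, 6.4425, 6.4953
Mean ln(RT) = 31.8466/5 = 6.36933
Geometric mean = exp(6.36933) = 583.67 ms

584 ms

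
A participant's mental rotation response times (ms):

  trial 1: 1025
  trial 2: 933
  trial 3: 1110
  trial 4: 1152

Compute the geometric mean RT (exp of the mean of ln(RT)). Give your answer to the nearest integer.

ln(RT): 6.9324, 6.8384, 7.0121, 7.0493
Mean ln(RT) = 27.8322/4 = 6.95806
Geometric mean = exp(6.95806) = 1051.59 ms

1052 ms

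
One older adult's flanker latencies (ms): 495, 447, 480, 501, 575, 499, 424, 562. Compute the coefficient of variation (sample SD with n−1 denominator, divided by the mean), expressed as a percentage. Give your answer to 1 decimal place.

n = 8, Σ = 3983, M = 497.8750
Σ(x−M)² = 18444.875; s = √(18444.875/7) = 51.3321
CV = 51.3321 / 497.8750 = 0.10310 = 10.310%

10.3%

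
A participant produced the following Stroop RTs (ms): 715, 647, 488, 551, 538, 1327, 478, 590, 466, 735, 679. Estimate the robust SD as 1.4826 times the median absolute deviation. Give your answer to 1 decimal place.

151.2 ms

Sorted: 466, 478, 488, 538, 551, 590, 647, 679, 715, 735, 1327 → median = 590
|x − 590| sorted: 0, 39, 52, 57, 89, 102, 112, 124, 125, 145, 737 → MAD = 102
Robust SD ≈ 1.4826 × 102 = 151.225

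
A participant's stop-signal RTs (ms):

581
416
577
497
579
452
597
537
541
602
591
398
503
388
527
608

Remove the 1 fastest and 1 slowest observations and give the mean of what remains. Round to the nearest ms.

Sorted: 388, 398, 416, 452, 497, 503, 527, 537, 541, 577, 579, 581, 591, 597, 602, 608
Drop lowest 1 (388) and highest 1 (608)
Remaining (n=14): Σ = 7398, mean = 7398/14 = 528.429

528 ms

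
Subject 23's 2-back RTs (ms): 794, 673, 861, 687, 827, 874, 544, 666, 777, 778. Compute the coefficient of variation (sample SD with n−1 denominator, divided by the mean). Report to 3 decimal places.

n = 10, Σ = 7481, M = 748.1000
Σ(x−M)² = 96428.900; s = √(96428.900/9) = 103.5100
CV = 103.5100 / 748.1000 = 0.13836

0.138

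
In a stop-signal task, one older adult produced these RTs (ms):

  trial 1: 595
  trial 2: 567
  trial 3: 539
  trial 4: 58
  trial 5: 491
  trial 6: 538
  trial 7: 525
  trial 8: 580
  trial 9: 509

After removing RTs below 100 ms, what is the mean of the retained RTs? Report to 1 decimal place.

Excluded: 58
Retained (n=8): Σ = 4344
Mean = 4344/8 = 543.0000

543.0 ms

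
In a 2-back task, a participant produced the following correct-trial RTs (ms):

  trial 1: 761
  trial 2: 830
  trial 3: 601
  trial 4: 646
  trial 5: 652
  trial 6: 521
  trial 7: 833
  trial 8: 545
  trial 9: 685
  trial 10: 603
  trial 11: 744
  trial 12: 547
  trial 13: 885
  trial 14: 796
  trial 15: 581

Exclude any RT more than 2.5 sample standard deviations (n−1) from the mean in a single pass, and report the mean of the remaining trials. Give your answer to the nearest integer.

682 ms

n = 15, ΣRT = 10230, M = 682.000
Σ(x−M)² = 197118.00; s = √(197118.00/14) = 118.659
Cutoffs: 682.000 ± 2.5·118.659 → [385.4, 978.6]
No RTs fall outside the cutoffs; all 15 retained. Mean = 10230/15 = 682.000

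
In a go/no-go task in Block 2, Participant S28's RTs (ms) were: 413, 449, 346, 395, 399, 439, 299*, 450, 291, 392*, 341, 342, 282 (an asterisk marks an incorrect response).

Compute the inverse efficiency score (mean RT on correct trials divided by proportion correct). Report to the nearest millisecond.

446 ms

Correct trials (n=11): 413, 449, 346, 395, 399, 439, 450, 291, 341, 342, 282
Mean correct RT = 4147/11 = 377.0000 ms
Proportion correct = 11/13
IES = 377.0000 / (11/13) = 445.545 ms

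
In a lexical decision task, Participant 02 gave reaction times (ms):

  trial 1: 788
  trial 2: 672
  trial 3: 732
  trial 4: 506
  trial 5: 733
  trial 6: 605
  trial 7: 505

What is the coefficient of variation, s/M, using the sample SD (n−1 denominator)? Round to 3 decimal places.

n = 7, Σ = 4541, M = 648.7143
Σ(x−M)² = 76915.429; s = √(76915.429/6) = 113.2221
CV = 113.2221 / 648.7143 = 0.17453

0.175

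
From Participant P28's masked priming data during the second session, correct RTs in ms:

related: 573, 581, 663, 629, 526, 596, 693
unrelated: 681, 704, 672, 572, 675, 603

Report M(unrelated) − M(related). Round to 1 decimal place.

M(related) = 4261/7 = 608.714
M(unrelated) = 3907/6 = 651.167
Difference = 651.167 − 608.714 = 42.452 ms

42.5 ms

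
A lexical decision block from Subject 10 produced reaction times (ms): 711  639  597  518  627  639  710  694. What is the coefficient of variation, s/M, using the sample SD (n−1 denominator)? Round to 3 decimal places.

0.102

n = 8, Σ = 5135, M = 641.8750
Σ(x−M)² = 29732.875; s = √(29732.875/7) = 65.1733
CV = 65.1733 / 641.8750 = 0.10154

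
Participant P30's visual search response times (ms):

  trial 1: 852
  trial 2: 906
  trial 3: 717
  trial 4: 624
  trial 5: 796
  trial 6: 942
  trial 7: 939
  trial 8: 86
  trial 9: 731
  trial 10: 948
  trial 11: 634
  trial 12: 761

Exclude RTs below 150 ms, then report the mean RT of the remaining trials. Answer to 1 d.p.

804.5 ms

Excluded: 86
Retained (n=11): Σ = 8850
Mean = 8850/11 = 804.5455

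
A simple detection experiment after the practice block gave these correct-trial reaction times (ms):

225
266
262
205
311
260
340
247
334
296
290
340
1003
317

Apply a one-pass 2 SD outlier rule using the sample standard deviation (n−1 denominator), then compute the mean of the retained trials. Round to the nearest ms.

n = 14, ΣRT = 4696, M = 335.429
Σ(x−M)² = 503177.43; s = √(503177.43/13) = 196.738
Cutoffs: 335.429 ± 2·196.738 → [-58.0, 728.9]
Outside: 1003 → excluded.
Retained (n=13): Σ = 3693, mean = 3693/13 = 284.077

284 ms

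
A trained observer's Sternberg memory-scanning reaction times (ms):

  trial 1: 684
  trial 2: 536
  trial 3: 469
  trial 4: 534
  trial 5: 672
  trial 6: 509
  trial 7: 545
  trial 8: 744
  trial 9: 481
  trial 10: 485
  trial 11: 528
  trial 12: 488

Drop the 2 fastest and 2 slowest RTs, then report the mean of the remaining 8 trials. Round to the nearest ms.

Sorted: 469, 481, 485, 488, 509, 528, 534, 536, 545, 672, 684, 744
Drop lowest 2 (469, 481) and highest 2 (684, 744)
Remaining (n=8): Σ = 4297, mean = 4297/8 = 537.125

537 ms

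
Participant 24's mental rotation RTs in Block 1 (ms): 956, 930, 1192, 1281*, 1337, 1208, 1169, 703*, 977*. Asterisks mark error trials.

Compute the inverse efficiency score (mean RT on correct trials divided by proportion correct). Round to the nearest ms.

Correct trials (n=6): 956, 930, 1192, 1337, 1208, 1169
Mean correct RT = 6792/6 = 1132.0000 ms
Proportion correct = 6/9
IES = 1132.0000 / (6/9) = 1698.000 ms

1698 ms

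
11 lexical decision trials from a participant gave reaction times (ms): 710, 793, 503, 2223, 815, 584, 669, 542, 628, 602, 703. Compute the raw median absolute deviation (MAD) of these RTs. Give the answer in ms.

Sorted: 503, 542, 584, 602, 628, 669, 703, 710, 793, 815, 2223 → median = 669
|x − 669|: 41, 124, 166, 1554, 146, 85, 0, 127, 41, 67, 34
Sorted deviations: 0, 34, 41, 41, 67, 85, 124, 127, 146, 166, 1554 → MAD = 85

85 ms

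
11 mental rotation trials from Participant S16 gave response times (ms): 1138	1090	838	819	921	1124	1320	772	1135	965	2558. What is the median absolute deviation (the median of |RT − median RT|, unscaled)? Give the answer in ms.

Sorted: 772, 819, 838, 921, 965, 1090, 1124, 1135, 1138, 1320, 2558 → median = 1090
|x − 1090|: 48, 0, 252, 271, 169, 34, 230, 318, 45, 125, 1468
Sorted deviations: 0, 34, 45, 48, 125, 169, 230, 252, 271, 318, 1468 → MAD = 169

169 ms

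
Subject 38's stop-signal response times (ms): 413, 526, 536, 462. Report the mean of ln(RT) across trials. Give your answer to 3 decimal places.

6.177

ln(RT): 6.0234, 6.2653, 6.2841, 6.1356
Σ ln(RT) = 24.7084
Mean = 24.7084/4 = 6.17711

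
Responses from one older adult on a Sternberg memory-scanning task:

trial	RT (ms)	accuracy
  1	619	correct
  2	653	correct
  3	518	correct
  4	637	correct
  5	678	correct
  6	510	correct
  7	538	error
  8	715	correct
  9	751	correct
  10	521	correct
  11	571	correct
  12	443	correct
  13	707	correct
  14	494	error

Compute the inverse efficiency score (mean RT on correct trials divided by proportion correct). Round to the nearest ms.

Correct trials (n=12): 619, 653, 518, 637, 678, 510, 715, 751, 521, 571, 443, 707
Mean correct RT = 7323/12 = 610.2500 ms
Proportion correct = 12/14
IES = 610.2500 / (12/14) = 711.958 ms

712 ms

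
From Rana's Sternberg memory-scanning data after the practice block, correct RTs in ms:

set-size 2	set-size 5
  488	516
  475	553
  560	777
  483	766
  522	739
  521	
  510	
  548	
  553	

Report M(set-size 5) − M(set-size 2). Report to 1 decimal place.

M(set-size 2) = 4660/9 = 517.778
M(set-size 5) = 3351/5 = 670.200
Difference = 670.200 − 517.778 = 152.422 ms

152.4 ms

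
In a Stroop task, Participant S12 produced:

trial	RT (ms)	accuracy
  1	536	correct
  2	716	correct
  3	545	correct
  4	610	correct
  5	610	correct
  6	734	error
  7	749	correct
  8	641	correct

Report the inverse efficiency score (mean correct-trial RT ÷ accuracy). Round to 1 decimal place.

719.5 ms

Correct trials (n=7): 536, 716, 545, 610, 610, 749, 641
Mean correct RT = 4407/7 = 629.5714 ms
Proportion correct = 7/8
IES = 629.5714 / (7/8) = 719.510 ms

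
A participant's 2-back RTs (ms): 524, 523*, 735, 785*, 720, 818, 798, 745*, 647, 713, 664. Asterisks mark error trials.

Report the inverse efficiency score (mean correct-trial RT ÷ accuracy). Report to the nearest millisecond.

966 ms

Correct trials (n=8): 524, 735, 720, 818, 798, 647, 713, 664
Mean correct RT = 5619/8 = 702.3750 ms
Proportion correct = 8/11
IES = 702.3750 / (8/11) = 965.766 ms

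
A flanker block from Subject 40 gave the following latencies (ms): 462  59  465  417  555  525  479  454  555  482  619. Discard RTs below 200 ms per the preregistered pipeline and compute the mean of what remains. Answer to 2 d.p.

Excluded: 59
Retained (n=10): Σ = 5013
Mean = 5013/10 = 501.3000

501.30 ms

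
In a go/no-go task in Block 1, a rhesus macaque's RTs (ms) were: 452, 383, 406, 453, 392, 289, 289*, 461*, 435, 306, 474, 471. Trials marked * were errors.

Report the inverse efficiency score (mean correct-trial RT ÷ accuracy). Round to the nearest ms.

Correct trials (n=10): 452, 383, 406, 453, 392, 289, 435, 306, 474, 471
Mean correct RT = 4061/10 = 406.1000 ms
Proportion correct = 10/12
IES = 406.1000 / (10/12) = 487.320 ms

487 ms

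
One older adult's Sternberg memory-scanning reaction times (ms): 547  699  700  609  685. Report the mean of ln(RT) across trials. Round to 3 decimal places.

6.469

ln(RT): 6.3044, 6.5497, 6.5511, 6.4118, 6.5294
Σ ln(RT) = 32.3464
Mean = 32.3464/5 = 6.46928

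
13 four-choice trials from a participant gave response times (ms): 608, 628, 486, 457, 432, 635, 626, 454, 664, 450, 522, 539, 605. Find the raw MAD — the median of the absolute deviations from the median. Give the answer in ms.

85 ms

Sorted: 432, 450, 454, 457, 486, 522, 539, 605, 608, 626, 628, 635, 664 → median = 539
|x − 539|: 69, 89, 53, 82, 107, 96, 87, 85, 125, 89, 17, 0, 66
Sorted deviations: 0, 17, 53, 66, 69, 82, 85, 87, 89, 89, 96, 107, 125 → MAD = 85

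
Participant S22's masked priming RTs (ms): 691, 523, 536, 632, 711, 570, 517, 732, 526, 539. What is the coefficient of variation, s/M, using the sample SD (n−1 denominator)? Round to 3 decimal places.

n = 10, Σ = 5977, M = 597.7000
Σ(x−M)² = 66008.100; s = √(66008.100/9) = 85.6401
CV = 85.6401 / 597.7000 = 0.14328

0.143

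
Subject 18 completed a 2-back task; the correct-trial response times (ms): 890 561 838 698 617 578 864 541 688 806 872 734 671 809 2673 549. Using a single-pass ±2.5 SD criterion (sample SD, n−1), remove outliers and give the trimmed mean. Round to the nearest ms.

714 ms

n = 16, ΣRT = 13389, M = 836.812
Σ(x−M)² = 3819308.44; s = √(3819308.44/15) = 504.599
Cutoffs: 836.812 ± 2.5·504.599 → [-424.7, 2098.3]
Outside: 2673 → excluded.
Retained (n=15): Σ = 10716, mean = 10716/15 = 714.400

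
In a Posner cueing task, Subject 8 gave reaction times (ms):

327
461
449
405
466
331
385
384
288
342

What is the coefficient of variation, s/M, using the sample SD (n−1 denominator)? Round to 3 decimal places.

0.161

n = 10, Σ = 3838, M = 383.8000
Σ(x−M)² = 34357.600; s = √(34357.600/9) = 61.7860
CV = 61.7860 / 383.8000 = 0.16098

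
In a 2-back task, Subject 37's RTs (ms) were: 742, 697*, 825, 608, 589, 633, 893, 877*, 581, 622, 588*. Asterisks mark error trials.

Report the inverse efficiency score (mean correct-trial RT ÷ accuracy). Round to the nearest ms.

Correct trials (n=8): 742, 825, 608, 589, 633, 893, 581, 622
Mean correct RT = 5493/8 = 686.6250 ms
Proportion correct = 8/11
IES = 686.6250 / (8/11) = 944.109 ms

944 ms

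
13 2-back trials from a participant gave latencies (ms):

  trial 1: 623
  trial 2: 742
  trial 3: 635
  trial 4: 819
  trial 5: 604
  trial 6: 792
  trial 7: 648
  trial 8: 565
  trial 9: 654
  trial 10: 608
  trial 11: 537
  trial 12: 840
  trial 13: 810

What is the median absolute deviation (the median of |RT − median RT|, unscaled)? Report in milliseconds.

Sorted: 537, 565, 604, 608, 623, 635, 648, 654, 742, 792, 810, 819, 840 → median = 648
|x − 648|: 25, 94, 13, 171, 44, 144, 0, 83, 6, 40, 111, 192, 162
Sorted deviations: 0, 6, 13, 25, 40, 44, 83, 94, 111, 144, 162, 171, 192 → MAD = 83

83 ms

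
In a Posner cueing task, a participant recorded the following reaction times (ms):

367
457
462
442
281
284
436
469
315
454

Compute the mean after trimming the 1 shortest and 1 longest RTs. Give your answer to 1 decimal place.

Sorted: 281, 284, 315, 367, 436, 442, 454, 457, 462, 469
Drop lowest 1 (281) and highest 1 (469)
Remaining (n=8): Σ = 3217, mean = 3217/8 = 402.125

402.1 ms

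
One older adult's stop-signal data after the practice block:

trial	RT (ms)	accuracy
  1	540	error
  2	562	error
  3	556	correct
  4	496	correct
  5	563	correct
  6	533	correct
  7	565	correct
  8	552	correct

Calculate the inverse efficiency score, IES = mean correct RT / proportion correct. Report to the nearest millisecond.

Correct trials (n=6): 556, 496, 563, 533, 565, 552
Mean correct RT = 3265/6 = 544.1667 ms
Proportion correct = 6/8
IES = 544.1667 / (6/8) = 725.556 ms

726 ms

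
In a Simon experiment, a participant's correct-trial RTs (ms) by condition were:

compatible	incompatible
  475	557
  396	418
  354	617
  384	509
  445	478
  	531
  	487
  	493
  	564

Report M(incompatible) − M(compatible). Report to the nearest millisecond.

106 ms

M(compatible) = 2054/5 = 410.800
M(incompatible) = 4654/9 = 517.111
Difference = 517.111 − 410.800 = 106.311 ms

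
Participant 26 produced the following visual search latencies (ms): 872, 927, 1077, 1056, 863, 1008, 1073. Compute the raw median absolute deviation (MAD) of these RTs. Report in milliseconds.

Sorted: 863, 872, 927, 1008, 1056, 1073, 1077 → median = 1008
|x − 1008|: 136, 81, 69, 48, 145, 0, 65
Sorted deviations: 0, 48, 65, 69, 81, 136, 145 → MAD = 69

69 ms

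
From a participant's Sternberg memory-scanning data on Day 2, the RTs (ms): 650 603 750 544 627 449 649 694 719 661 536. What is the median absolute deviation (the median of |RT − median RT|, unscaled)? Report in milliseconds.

Sorted: 449, 536, 544, 603, 627, 649, 650, 661, 694, 719, 750 → median = 649
|x − 649|: 1, 46, 101, 105, 22, 200, 0, 45, 70, 12, 113
Sorted deviations: 0, 1, 12, 22, 45, 46, 70, 101, 105, 113, 200 → MAD = 46

46 ms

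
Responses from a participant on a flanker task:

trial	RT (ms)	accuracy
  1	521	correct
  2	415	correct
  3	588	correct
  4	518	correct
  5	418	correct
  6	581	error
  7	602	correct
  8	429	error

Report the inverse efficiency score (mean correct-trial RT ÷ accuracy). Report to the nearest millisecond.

Correct trials (n=6): 521, 415, 588, 518, 418, 602
Mean correct RT = 3062/6 = 510.3333 ms
Proportion correct = 6/8
IES = 510.3333 / (6/8) = 680.444 ms

680 ms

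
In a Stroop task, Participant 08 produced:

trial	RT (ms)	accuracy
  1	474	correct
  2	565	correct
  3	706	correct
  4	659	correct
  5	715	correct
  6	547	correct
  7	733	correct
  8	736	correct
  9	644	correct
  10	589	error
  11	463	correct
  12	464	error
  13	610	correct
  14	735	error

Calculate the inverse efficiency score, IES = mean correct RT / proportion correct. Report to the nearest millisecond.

793 ms

Correct trials (n=11): 474, 565, 706, 659, 715, 547, 733, 736, 644, 463, 610
Mean correct RT = 6852/11 = 622.9091 ms
Proportion correct = 11/14
IES = 622.9091 / (11/14) = 792.793 ms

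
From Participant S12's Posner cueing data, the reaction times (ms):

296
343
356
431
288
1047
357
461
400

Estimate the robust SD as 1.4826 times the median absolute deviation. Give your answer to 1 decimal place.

90.4 ms

Sorted: 288, 296, 343, 356, 357, 400, 431, 461, 1047 → median = 357
|x − 357| sorted: 0, 1, 14, 43, 61, 69, 74, 104, 690 → MAD = 61
Robust SD ≈ 1.4826 × 61 = 90.439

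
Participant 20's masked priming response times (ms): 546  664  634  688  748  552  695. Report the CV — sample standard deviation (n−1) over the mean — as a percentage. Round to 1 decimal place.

11.6%

n = 7, Σ = 4527, M = 646.7143
Σ(x−M)² = 33869.429; s = √(33869.429/6) = 75.1326
CV = 75.1326 / 646.7143 = 0.11618 = 11.618%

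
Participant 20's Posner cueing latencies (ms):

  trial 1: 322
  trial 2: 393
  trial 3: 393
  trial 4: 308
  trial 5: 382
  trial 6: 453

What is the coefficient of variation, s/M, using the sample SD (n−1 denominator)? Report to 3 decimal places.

n = 6, Σ = 2251, M = 375.1667
Σ(x−M)² = 14078.833; s = √(14078.833/5) = 53.0638
CV = 53.0638 / 375.1667 = 0.14144

0.141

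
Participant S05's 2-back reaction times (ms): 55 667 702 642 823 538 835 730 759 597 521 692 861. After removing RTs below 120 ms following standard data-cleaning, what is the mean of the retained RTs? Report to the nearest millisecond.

Excluded: 55
Retained (n=12): Σ = 8367
Mean = 8367/12 = 697.2500

697 ms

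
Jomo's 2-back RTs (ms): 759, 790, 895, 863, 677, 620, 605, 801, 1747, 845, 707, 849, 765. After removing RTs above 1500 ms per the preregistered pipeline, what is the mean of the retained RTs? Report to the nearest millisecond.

765 ms

Excluded: 1747
Retained (n=12): Σ = 9176
Mean = 9176/12 = 764.6667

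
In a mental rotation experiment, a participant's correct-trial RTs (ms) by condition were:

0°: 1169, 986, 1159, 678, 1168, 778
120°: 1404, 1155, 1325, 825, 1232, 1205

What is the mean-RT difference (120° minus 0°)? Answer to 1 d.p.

201.3 ms

M(0°) = 5938/6 = 989.667
M(120°) = 7146/6 = 1191.000
Difference = 1191.000 − 989.667 = 201.333 ms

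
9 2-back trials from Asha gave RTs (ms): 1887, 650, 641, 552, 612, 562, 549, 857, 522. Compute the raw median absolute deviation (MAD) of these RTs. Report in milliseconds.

60 ms

Sorted: 522, 549, 552, 562, 612, 641, 650, 857, 1887 → median = 612
|x − 612|: 1275, 38, 29, 60, 0, 50, 63, 245, 90
Sorted deviations: 0, 29, 38, 50, 60, 63, 90, 245, 1275 → MAD = 60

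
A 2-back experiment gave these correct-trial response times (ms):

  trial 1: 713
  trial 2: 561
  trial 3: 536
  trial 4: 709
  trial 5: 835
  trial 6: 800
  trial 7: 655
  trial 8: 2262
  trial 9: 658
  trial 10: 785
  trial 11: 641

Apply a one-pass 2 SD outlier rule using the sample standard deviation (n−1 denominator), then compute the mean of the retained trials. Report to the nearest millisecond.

689 ms

n = 11, ΣRT = 9155, M = 832.273
Σ(x−M)² = 2336574.18; s = √(2336574.18/10) = 483.381
Cutoffs: 832.273 ± 2·483.381 → [-134.5, 1799.0]
Outside: 2262 → excluded.
Retained (n=10): Σ = 6893, mean = 6893/10 = 689.300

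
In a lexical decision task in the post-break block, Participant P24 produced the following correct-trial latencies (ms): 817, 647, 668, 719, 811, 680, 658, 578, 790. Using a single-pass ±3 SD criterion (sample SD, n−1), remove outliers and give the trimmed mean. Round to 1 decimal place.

707.6 ms

n = 9, ΣRT = 6368, M = 707.556
Σ(x−M)² = 54838.22; s = √(54838.22/8) = 82.794
Cutoffs: 707.556 ± 3·82.794 → [459.2, 955.9]
No RTs fall outside the cutoffs; all 9 retained. Mean = 6368/9 = 707.556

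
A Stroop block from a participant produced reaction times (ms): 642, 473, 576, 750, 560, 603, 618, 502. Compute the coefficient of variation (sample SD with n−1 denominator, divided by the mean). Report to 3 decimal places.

0.146

n = 8, Σ = 4724, M = 590.5000
Σ(x−M)² = 51784.000; s = √(51784.000/7) = 86.0100
CV = 86.0100 / 590.5000 = 0.14566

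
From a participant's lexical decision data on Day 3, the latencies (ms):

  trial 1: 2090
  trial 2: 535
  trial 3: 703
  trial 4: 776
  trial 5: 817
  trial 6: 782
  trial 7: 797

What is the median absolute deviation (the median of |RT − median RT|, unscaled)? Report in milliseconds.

Sorted: 535, 703, 776, 782, 797, 817, 2090 → median = 782
|x − 782|: 1308, 247, 79, 6, 35, 0, 15
Sorted deviations: 0, 6, 15, 35, 79, 247, 1308 → MAD = 35

35 ms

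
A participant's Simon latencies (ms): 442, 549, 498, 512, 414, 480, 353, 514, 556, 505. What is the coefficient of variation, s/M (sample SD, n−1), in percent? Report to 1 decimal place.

n = 10, Σ = 4823, M = 482.3000
Σ(x−M)² = 35542.100; s = √(35542.100/9) = 62.8420
CV = 62.8420 / 482.3000 = 0.13030 = 13.030%

13.0%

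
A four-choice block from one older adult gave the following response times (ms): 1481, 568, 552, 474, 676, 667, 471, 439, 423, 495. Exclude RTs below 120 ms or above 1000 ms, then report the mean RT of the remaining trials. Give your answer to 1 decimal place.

Excluded: 1481
Retained (n=9): Σ = 4765
Mean = 4765/9 = 529.4444

529.4 ms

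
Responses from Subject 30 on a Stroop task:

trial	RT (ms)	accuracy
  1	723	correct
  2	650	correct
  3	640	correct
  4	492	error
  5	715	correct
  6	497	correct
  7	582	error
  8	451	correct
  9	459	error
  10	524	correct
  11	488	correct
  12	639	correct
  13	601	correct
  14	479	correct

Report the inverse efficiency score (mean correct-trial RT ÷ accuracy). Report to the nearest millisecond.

741 ms

Correct trials (n=11): 723, 650, 640, 715, 497, 451, 524, 488, 639, 601, 479
Mean correct RT = 6407/11 = 582.4545 ms
Proportion correct = 11/14
IES = 582.4545 / (11/14) = 741.306 ms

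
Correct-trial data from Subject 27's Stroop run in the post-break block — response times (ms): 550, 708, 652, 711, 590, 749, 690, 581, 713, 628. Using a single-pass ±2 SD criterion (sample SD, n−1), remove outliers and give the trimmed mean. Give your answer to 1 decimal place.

n = 10, ΣRT = 6572, M = 657.200
Σ(x−M)² = 40785.60; s = √(40785.60/9) = 67.318
Cutoffs: 657.200 ± 2·67.318 → [522.6, 791.8]
No RTs fall outside the cutoffs; all 10 retained. Mean = 6572/10 = 657.200

657.2 ms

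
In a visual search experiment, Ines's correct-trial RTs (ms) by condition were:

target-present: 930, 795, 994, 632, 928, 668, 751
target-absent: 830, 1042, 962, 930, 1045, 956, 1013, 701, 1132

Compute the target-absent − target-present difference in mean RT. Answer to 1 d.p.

M(target-present) = 5698/7 = 814.000
M(target-absent) = 8611/9 = 956.778
Difference = 956.778 − 814.000 = 142.778 ms

142.8 ms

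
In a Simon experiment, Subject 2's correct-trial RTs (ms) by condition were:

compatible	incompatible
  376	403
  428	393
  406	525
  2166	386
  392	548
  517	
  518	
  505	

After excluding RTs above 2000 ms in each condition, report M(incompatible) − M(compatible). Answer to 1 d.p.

compatible: exclude 2166
M(compatible) = 3142/7 = 448.857
M(incompatible) = 2255/5 = 451.000
Difference = 451.000 − 448.857 = 2.143 ms

2.1 ms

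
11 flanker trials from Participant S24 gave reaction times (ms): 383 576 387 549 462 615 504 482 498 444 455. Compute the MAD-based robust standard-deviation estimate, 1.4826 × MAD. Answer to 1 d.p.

Sorted: 383, 387, 444, 455, 462, 482, 498, 504, 549, 576, 615 → median = 482
|x − 482| sorted: 0, 16, 20, 22, 27, 38, 67, 94, 95, 99, 133 → MAD = 38
Robust SD ≈ 1.4826 × 38 = 56.339

56.3 ms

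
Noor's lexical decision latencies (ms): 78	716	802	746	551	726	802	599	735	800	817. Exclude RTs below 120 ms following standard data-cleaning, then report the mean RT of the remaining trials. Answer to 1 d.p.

Excluded: 78
Retained (n=10): Σ = 7294
Mean = 7294/10 = 729.4000

729.4 ms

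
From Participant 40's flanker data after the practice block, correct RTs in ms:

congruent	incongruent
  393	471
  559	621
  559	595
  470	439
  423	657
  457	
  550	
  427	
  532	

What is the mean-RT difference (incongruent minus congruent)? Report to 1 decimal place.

71.0 ms

M(congruent) = 4370/9 = 485.556
M(incongruent) = 2783/5 = 556.600
Difference = 556.600 − 485.556 = 71.044 ms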